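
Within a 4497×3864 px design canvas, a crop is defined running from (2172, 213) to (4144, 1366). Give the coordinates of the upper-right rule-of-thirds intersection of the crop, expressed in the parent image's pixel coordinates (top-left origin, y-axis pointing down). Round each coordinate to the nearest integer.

x = 3487 px, y = 597 px

Crop width = 4144 − 2172 = 1972 px; one third is 657.33 px.
Crop height = 1366 − 213 = 1153 px; one third is 384.33 px.
The upper-right point is two-thirds across and one-third down within the crop:
x = 2172 + 2 × 657.33 ≈ 3487; y = 213 + 1 × 384.33 ≈ 597.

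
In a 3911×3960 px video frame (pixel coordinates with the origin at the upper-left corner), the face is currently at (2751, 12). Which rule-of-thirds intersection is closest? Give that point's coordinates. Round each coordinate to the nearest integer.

(2607, 1320)

Third lines: x ∈ {1304, 2607}, y ∈ {1320, 2640}.
2751 is closer to x = 2607; 12 is closer to y = 1320.
So the nearest intersection is the upper-right power point.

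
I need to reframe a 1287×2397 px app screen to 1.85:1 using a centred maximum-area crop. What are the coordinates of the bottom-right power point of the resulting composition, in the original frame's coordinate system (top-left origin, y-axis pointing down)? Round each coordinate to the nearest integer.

1287/2397 < 1.85/1, so the 1.85:1 crop keeps the full width 1287 and trims height to 1287 × 1/1.85 = 695.68 px.
Top offset = (2397 − 695.68)/2 = 850.66 px; left offset = 0.
Bottom-right is two-thirds across and two-thirds down within the crop:
x = 0.00 + 2 × 1287.00/3 ≈ 858; y = 850.66 + 2 × 695.68/3 ≈ 1314.

x = 858 px, y = 1314 px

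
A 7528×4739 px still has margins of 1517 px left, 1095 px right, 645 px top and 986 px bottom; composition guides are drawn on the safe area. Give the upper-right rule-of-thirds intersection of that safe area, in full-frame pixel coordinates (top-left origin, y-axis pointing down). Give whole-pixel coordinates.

x = 4794 px, y = 1681 px

Content width = 7528 − 1517 − 1095 = 4916 px; content height = 4739 − 645 − 986 = 3108 px.
Upper-right is two-thirds across and one-third down within the safe area.
x = 1517 + 2 × 4916/3 = 1517 + 3277.33 ≈ 4794
y = 645 + 1 × 3108/3 = 645 + 1036.00 ≈ 1681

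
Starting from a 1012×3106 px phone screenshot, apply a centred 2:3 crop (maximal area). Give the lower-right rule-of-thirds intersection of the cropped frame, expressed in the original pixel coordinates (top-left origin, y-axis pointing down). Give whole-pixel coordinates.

(675, 1806)

1012/3106 < 2/3, so the 2:3 crop keeps the full width 1012 and trims height to 1012 × 3/2 = 1518.00 px.
Top offset = (3106 − 1518.00)/2 = 794.00 px; left offset = 0.
Lower-right is two-thirds across and two-thirds down within the crop:
x = 0.00 + 2 × 1012.00/3 ≈ 675; y = 794.00 + 2 × 1518.00/3 ≈ 1806.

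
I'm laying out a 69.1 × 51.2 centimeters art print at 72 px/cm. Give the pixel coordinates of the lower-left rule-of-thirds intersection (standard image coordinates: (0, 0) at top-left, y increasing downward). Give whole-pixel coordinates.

x = 1658 px, y = 2458 px

In pixels the canvas is 69.1 × 72 = 4975.2 wide and 51.2 × 72 = 3686.4 tall.
The lower-left point is one-third across and two-thirds down:
x = 1 × 4975.2/3 ≈ 1658; y = 2 × 3686.4/3 ≈ 2458.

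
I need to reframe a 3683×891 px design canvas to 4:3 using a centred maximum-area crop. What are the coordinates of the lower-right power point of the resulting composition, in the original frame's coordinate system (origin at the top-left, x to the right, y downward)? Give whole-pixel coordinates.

(2040, 594)

3683/891 > 4/3, so the 4:3 crop keeps the full height 891 and trims width to 891 × 4/3 = 1188.00 px.
Left offset = (3683 − 1188.00)/2 = 1247.50 px; top offset = 0.
Lower-right is two-thirds across and two-thirds down within the crop:
x = 1247.50 + 2 × 1188.00/3 ≈ 2040; y = 0.00 + 2 × 891.00/3 ≈ 594.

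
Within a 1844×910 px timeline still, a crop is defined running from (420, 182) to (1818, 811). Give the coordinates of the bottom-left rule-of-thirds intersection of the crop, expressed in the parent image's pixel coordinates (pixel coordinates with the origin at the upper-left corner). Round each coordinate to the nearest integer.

x = 886 px, y = 601 px

Crop width = 1818 − 420 = 1398 px; one third is 466.00 px.
Crop height = 811 − 182 = 629 px; one third is 209.67 px.
The bottom-left point is one-third across and two-thirds down within the crop:
x = 420 + 1 × 466.00 ≈ 886; y = 182 + 2 × 209.67 ≈ 601.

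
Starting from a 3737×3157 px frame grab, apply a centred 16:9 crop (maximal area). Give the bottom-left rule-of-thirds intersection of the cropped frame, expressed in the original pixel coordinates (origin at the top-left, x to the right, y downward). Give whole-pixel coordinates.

3737/3157 < 16/9, so the 16:9 crop keeps the full width 3737 and trims height to 3737 × 9/16 = 2102.06 px.
Top offset = (3157 − 2102.06)/2 = 527.47 px; left offset = 0.
Bottom-left is one-third across and two-thirds down within the crop:
x = 0.00 + 1 × 3737.00/3 ≈ 1246; y = 527.47 + 2 × 2102.06/3 ≈ 1929.

(1246, 1929)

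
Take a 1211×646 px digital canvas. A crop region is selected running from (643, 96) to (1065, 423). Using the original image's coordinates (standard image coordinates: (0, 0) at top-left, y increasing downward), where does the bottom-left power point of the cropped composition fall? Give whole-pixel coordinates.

x = 784 px, y = 314 px

Crop width = 1065 − 643 = 422 px; one third is 140.67 px.
Crop height = 423 − 96 = 327 px; one third is 109.00 px.
The bottom-left point is one-third across and two-thirds down within the crop:
x = 643 + 1 × 140.67 ≈ 784; y = 96 + 2 × 109.00 ≈ 314.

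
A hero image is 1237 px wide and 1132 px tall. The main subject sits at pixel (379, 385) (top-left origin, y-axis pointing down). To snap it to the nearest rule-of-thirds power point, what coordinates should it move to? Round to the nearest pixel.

(412, 377)

Third lines: x ∈ {412, 825}, y ∈ {377, 755}.
379 is closer to x = 412; 385 is closer to y = 377.
So the nearest intersection is the upper-left power point.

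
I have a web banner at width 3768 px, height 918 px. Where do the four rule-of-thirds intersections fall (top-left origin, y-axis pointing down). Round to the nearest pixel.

One third of 3768 is 1256; one third of 918 is 306.
Vertical third lines at x = 1256 and x = 2512; horizontal third lines at y = 306 and y = 612.

(1256, 306), (2512, 306), (1256, 612), (2512, 612)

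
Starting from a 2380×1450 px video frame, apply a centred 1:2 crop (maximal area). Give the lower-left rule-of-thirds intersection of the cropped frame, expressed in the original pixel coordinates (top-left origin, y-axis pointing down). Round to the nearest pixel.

(1069, 967)

2380/1450 > 1/2, so the 1:2 crop keeps the full height 1450 and trims width to 1450 × 1/2 = 725.00 px.
Left offset = (2380 − 725.00)/2 = 827.50 px; top offset = 0.
Lower-left is one-third across and two-thirds down within the crop:
x = 827.50 + 1 × 725.00/3 ≈ 1069; y = 0.00 + 2 × 1450.00/3 ≈ 967.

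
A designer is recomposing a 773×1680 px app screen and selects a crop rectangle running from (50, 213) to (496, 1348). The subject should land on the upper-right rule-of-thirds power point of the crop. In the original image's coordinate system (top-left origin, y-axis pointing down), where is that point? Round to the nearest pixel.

Crop width = 496 − 50 = 446 px; one third is 148.67 px.
Crop height = 1348 − 213 = 1135 px; one third is 378.33 px.
The upper-right point is two-thirds across and one-third down within the crop:
x = 50 + 2 × 148.67 ≈ 347; y = 213 + 1 × 378.33 ≈ 591.

(347, 591)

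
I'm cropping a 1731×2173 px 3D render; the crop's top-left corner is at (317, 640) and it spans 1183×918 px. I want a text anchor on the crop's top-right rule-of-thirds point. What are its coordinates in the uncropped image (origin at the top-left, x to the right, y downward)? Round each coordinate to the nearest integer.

One third of the crop width 1183 is 394.33 px.
One third of the crop height 918 is 306.00 px.
The top-right point is two-thirds across and one-third down within the crop:
x = 317 + 2 × 394.33 ≈ 1106; y = 640 + 1 × 306.00 ≈ 946.

(1106, 946)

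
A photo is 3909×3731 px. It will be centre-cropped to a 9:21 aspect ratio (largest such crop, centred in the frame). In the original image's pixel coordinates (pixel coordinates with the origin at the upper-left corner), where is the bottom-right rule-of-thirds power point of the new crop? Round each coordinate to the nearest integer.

3909/3731 > 9/21, so the 9:21 crop keeps the full height 3731 and trims width to 3731 × 9/21 = 1599.00 px.
Left offset = (3909 − 1599.00)/2 = 1155.00 px; top offset = 0.
Bottom-right is two-thirds across and two-thirds down within the crop:
x = 1155.00 + 2 × 1599.00/3 ≈ 2221; y = 0.00 + 2 × 3731.00/3 ≈ 2487.

(2221, 2487)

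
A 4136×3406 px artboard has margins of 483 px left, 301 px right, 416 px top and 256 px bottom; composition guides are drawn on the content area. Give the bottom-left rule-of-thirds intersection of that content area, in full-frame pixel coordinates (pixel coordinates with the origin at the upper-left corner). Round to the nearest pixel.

Content width = 4136 − 483 − 301 = 3352 px; content height = 3406 − 416 − 256 = 2734 px.
Bottom-left is one-third across and two-thirds down within the content area.
x = 483 + 1 × 3352/3 = 483 + 1117.33 ≈ 1600
y = 416 + 2 × 2734/3 = 416 + 1822.67 ≈ 2239

x = 1600 px, y = 2239 px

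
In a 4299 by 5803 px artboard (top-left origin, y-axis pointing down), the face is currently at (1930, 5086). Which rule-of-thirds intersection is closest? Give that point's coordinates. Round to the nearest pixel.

Third lines: x ∈ {1433, 2866}, y ∈ {1934, 3869}.
1930 is closer to x = 1433; 5086 is closer to y = 3869.
So the nearest intersection is the lower-left power point.

(1433, 3869)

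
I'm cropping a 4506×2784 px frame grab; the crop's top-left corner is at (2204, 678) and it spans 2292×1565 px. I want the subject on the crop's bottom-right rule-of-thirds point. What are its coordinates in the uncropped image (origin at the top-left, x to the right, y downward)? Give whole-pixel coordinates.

x = 3732 px, y = 1721 px

One third of the crop width 2292 is 764.00 px.
One third of the crop height 1565 is 521.67 px.
The bottom-right point is two-thirds across and two-thirds down within the crop:
x = 2204 + 2 × 764.00 ≈ 3732; y = 678 + 2 × 521.67 ≈ 1721.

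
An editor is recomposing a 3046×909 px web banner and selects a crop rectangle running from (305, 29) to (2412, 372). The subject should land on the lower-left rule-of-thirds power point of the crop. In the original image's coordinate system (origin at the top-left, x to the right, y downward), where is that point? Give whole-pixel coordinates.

(1007, 258)

Crop width = 2412 − 305 = 2107 px; one third is 702.33 px.
Crop height = 372 − 29 = 343 px; one third is 114.33 px.
The lower-left point is one-third across and two-thirds down within the crop:
x = 305 + 1 × 702.33 ≈ 1007; y = 29 + 2 × 114.33 ≈ 258.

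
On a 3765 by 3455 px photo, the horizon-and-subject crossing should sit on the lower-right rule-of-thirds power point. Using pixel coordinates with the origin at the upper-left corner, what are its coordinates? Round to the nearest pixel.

(2510, 2303)

The lower-right point sits two-thirds of the way across and two-thirds of the way down.
x = 2 × 3765/3 ≈ 2510; y = 2 × 3455/3 ≈ 2303.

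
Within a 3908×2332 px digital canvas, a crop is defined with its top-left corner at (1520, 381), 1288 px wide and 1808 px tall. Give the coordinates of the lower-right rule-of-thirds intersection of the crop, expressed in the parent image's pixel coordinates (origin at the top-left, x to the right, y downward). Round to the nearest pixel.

One third of the crop width 1288 is 429.33 px.
One third of the crop height 1808 is 602.67 px.
The lower-right point is two-thirds across and two-thirds down within the crop:
x = 1520 + 2 × 429.33 ≈ 2379; y = 381 + 2 × 602.67 ≈ 1586.

(2379, 1586)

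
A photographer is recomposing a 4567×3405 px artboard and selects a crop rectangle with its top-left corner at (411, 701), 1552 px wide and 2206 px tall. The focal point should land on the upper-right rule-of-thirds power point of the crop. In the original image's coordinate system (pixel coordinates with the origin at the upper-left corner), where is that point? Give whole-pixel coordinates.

(1446, 1436)

One third of the crop width 1552 is 517.33 px.
One third of the crop height 2206 is 735.33 px.
The upper-right point is two-thirds across and one-third down within the crop:
x = 411 + 2 × 517.33 ≈ 1446; y = 701 + 1 × 735.33 ≈ 1436.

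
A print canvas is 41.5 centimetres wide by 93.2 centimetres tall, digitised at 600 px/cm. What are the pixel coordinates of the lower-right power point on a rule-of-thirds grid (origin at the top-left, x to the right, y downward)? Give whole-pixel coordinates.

In pixels the canvas is 41.5 × 600 = 24900 wide and 93.2 × 600 = 55920 tall.
The lower-right point is two-thirds across and two-thirds down:
x = 2 × 24900/3 ≈ 16600; y = 2 × 55920/3 ≈ 37280.

(16600, 37280)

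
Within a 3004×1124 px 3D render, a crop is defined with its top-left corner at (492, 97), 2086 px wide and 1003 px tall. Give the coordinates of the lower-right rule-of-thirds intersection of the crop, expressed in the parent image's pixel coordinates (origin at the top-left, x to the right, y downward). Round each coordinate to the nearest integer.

One third of the crop width 2086 is 695.33 px.
One third of the crop height 1003 is 334.33 px.
The lower-right point is two-thirds across and two-thirds down within the crop:
x = 492 + 2 × 695.33 ≈ 1883; y = 97 + 2 × 334.33 ≈ 766.

x = 1883 px, y = 766 px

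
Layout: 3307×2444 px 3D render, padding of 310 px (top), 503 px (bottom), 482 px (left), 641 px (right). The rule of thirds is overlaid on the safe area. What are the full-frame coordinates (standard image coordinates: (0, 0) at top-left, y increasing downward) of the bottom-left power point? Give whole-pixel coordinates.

Content width = 3307 − 482 − 641 = 2184 px; content height = 2444 − 310 − 503 = 1631 px.
Bottom-left is one-third across and two-thirds down within the safe area.
x = 482 + 1 × 2184/3 = 482 + 728.00 ≈ 1210
y = 310 + 2 × 1631/3 = 310 + 1087.33 ≈ 1397

(1210, 1397)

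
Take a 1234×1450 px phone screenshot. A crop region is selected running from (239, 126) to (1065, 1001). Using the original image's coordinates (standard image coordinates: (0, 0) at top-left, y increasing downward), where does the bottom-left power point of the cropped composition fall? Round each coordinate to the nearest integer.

Crop width = 1065 − 239 = 826 px; one third is 275.33 px.
Crop height = 1001 − 126 = 875 px; one third is 291.67 px.
The bottom-left point is one-third across and two-thirds down within the crop:
x = 239 + 1 × 275.33 ≈ 514; y = 126 + 2 × 291.67 ≈ 709.

x = 514 px, y = 709 px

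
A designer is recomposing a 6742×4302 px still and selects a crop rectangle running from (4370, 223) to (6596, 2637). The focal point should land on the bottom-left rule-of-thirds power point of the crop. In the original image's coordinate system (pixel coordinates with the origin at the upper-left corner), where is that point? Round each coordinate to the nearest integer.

Crop width = 6596 − 4370 = 2226 px; one third is 742.00 px.
Crop height = 2637 − 223 = 2414 px; one third is 804.67 px.
The bottom-left point is one-third across and two-thirds down within the crop:
x = 4370 + 1 × 742.00 ≈ 5112; y = 223 + 2 × 804.67 ≈ 1832.

x = 5112 px, y = 1832 px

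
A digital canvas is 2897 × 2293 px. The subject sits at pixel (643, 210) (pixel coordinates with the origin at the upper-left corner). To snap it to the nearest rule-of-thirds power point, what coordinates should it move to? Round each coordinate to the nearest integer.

Third lines: x ∈ {966, 1931}, y ∈ {764, 1529}.
643 is closer to x = 966; 210 is closer to y = 764.
So the nearest intersection is the upper-left power point.

(966, 764)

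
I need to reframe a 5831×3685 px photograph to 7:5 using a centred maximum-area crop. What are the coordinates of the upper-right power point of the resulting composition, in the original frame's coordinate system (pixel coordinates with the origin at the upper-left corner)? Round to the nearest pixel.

5831/3685 > 7/5, so the 7:5 crop keeps the full height 3685 and trims width to 3685 × 7/5 = 5159.00 px.
Left offset = (5831 − 5159.00)/2 = 336.00 px; top offset = 0.
Upper-right is two-thirds across and one-third down within the crop:
x = 336.00 + 2 × 5159.00/3 ≈ 3775; y = 0.00 + 1 × 3685.00/3 ≈ 1228.

x = 3775 px, y = 1228 px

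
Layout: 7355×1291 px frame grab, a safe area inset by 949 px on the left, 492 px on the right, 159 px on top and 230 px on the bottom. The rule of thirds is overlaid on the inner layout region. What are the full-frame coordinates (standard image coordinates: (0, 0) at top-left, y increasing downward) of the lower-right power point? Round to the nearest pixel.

x = 4892 px, y = 760 px

Content width = 7355 − 949 − 492 = 5914 px; content height = 1291 − 159 − 230 = 902 px.
Lower-right is two-thirds across and two-thirds down within the inner layout region.
x = 949 + 2 × 5914/3 = 949 + 3942.67 ≈ 4892
y = 159 + 2 × 902/3 = 159 + 601.33 ≈ 760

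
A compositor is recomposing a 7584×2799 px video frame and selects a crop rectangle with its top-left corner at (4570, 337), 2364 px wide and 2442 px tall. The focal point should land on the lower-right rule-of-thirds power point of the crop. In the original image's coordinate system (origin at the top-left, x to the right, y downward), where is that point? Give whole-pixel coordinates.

One third of the crop width 2364 is 788.00 px.
One third of the crop height 2442 is 814.00 px.
The lower-right point is two-thirds across and two-thirds down within the crop:
x = 4570 + 2 × 788.00 ≈ 6146; y = 337 + 2 × 814.00 ≈ 1965.

(6146, 1965)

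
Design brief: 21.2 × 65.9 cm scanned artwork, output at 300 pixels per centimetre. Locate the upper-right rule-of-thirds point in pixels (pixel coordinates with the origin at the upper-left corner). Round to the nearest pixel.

In pixels the canvas is 21.2 × 300 = 6360 wide and 65.9 × 300 = 19770 tall.
The upper-right point is two-thirds across and one-third down:
x = 2 × 6360/3 ≈ 4240; y = 1 × 19770/3 ≈ 6590.

x = 4240 px, y = 6590 px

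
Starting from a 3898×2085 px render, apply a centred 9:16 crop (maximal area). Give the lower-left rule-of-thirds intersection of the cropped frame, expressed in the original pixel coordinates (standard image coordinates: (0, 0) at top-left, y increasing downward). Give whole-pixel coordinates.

(1754, 1390)

3898/2085 > 9/16, so the 9:16 crop keeps the full height 2085 and trims width to 2085 × 9/16 = 1172.81 px.
Left offset = (3898 − 1172.81)/2 = 1362.59 px; top offset = 0.
Lower-left is one-third across and two-thirds down within the crop:
x = 1362.59 + 1 × 1172.81/3 ≈ 1754; y = 0.00 + 2 × 2085.00/3 ≈ 1390.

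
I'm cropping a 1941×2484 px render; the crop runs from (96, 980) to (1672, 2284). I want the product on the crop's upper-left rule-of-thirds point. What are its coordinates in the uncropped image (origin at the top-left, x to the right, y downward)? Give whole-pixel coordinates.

Crop width = 1672 − 96 = 1576 px; one third is 525.33 px.
Crop height = 2284 − 980 = 1304 px; one third is 434.67 px.
The upper-left point is one-third across and one-third down within the crop:
x = 96 + 1 × 525.33 ≈ 621; y = 980 + 1 × 434.67 ≈ 1415.

x = 621 px, y = 1415 px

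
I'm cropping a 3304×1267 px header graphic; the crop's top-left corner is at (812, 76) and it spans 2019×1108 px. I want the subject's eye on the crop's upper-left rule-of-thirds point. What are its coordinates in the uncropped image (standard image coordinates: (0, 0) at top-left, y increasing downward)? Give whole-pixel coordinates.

One third of the crop width 2019 is 673.00 px.
One third of the crop height 1108 is 369.33 px.
The upper-left point is one-third across and one-third down within the crop:
x = 812 + 1 × 673.00 ≈ 1485; y = 76 + 1 × 369.33 ≈ 445.

x = 1485 px, y = 445 px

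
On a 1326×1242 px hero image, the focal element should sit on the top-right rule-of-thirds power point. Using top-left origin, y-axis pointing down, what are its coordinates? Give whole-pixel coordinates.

The top-right point sits two-thirds of the way across and one-third of the way down.
x = 2 × 1326/3 ≈ 884; y = 1 × 1242/3 ≈ 414.

(884, 414)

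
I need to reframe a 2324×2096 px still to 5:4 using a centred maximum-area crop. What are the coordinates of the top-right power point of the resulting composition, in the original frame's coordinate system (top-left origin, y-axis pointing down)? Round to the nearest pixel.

x = 1549 px, y = 738 px

2324/2096 < 5/4, so the 5:4 crop keeps the full width 2324 and trims height to 2324 × 4/5 = 1859.20 px.
Top offset = (2096 − 1859.20)/2 = 118.40 px; left offset = 0.
Top-right is two-thirds across and one-third down within the crop:
x = 0.00 + 2 × 2324.00/3 ≈ 1549; y = 118.40 + 1 × 1859.20/3 ≈ 738.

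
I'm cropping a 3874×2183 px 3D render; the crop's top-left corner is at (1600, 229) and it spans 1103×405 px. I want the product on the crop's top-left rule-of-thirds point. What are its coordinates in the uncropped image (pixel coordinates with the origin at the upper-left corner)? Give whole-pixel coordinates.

x = 1968 px, y = 364 px

One third of the crop width 1103 is 367.67 px.
One third of the crop height 405 is 135.00 px.
The top-left point is one-third across and one-third down within the crop:
x = 1600 + 1 × 367.67 ≈ 1968; y = 229 + 1 × 135.00 ≈ 364.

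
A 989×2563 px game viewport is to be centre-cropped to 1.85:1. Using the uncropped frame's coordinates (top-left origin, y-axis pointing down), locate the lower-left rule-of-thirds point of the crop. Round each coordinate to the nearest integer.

989/2563 < 1.85/1, so the 1.85:1 crop keeps the full width 989 and trims height to 989 × 1/1.85 = 534.59 px.
Top offset = (2563 − 534.59)/2 = 1014.20 px; left offset = 0.
Lower-left is one-third across and two-thirds down within the crop:
x = 0.00 + 1 × 989.00/3 ≈ 330; y = 1014.20 + 2 × 534.59/3 ≈ 1371.

x = 330 px, y = 1371 px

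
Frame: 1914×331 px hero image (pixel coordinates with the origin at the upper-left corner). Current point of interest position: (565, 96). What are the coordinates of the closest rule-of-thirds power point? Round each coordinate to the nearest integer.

Third lines: x ∈ {638, 1276}, y ∈ {110, 221}.
565 is closer to x = 638; 96 is closer to y = 110.
So the nearest intersection is the upper-left power point.

x = 638 px, y = 110 px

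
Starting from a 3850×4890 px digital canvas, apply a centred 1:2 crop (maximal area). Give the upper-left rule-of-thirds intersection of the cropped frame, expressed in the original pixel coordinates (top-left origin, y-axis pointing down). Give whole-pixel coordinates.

x = 1518 px, y = 1630 px

3850/4890 > 1/2, so the 1:2 crop keeps the full height 4890 and trims width to 4890 × 1/2 = 2445.00 px.
Left offset = (3850 − 2445.00)/2 = 702.50 px; top offset = 0.
Upper-left is one-third across and one-third down within the crop:
x = 702.50 + 1 × 2445.00/3 ≈ 1518; y = 0.00 + 1 × 4890.00/3 ≈ 1630.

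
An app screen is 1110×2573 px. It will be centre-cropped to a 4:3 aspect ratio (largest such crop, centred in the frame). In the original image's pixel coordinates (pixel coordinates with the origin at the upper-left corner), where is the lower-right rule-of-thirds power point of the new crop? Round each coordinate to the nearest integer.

x = 740 px, y = 1425 px

1110/2573 < 4/3, so the 4:3 crop keeps the full width 1110 and trims height to 1110 × 3/4 = 832.50 px.
Top offset = (2573 − 832.50)/2 = 870.25 px; left offset = 0.
Lower-right is two-thirds across and two-thirds down within the crop:
x = 0.00 + 2 × 1110.00/3 ≈ 740; y = 870.25 + 2 × 832.50/3 ≈ 1425.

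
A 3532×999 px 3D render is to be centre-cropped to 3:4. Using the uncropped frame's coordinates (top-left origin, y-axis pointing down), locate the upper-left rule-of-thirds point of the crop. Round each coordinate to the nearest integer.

(1641, 333)

3532/999 > 3/4, so the 3:4 crop keeps the full height 999 and trims width to 999 × 3/4 = 749.25 px.
Left offset = (3532 − 749.25)/2 = 1391.38 px; top offset = 0.
Upper-left is one-third across and one-third down within the crop:
x = 1391.38 + 1 × 749.25/3 ≈ 1641; y = 0.00 + 1 × 999.00/3 ≈ 333.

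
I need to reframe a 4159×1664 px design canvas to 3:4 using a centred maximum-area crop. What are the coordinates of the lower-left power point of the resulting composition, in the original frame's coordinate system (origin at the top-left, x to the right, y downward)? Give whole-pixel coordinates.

4159/1664 > 3/4, so the 3:4 crop keeps the full height 1664 and trims width to 1664 × 3/4 = 1248.00 px.
Left offset = (4159 − 1248.00)/2 = 1455.50 px; top offset = 0.
Lower-left is one-third across and two-thirds down within the crop:
x = 1455.50 + 1 × 1248.00/3 ≈ 1872; y = 0.00 + 2 × 1664.00/3 ≈ 1109.

x = 1872 px, y = 1109 px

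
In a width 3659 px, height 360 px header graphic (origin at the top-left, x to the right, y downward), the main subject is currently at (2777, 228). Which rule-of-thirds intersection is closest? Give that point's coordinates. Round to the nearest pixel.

Third lines: x ∈ {1220, 2439}, y ∈ {120, 240}.
2777 is closer to x = 2439; 228 is closer to y = 240.
So the nearest intersection is the lower-right power point.

(2439, 240)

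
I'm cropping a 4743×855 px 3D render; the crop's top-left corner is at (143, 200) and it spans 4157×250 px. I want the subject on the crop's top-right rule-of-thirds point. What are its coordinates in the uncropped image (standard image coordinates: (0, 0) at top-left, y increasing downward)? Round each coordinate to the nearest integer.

x = 2914 px, y = 283 px

One third of the crop width 4157 is 1385.67 px.
One third of the crop height 250 is 83.33 px.
The top-right point is two-thirds across and one-third down within the crop:
x = 143 + 2 × 1385.67 ≈ 2914; y = 200 + 1 × 83.33 ≈ 283.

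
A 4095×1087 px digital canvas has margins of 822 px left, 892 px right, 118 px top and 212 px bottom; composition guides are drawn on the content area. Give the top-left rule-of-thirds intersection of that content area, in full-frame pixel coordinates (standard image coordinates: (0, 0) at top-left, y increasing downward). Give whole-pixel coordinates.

Content width = 4095 − 822 − 892 = 2381 px; content height = 1087 − 118 − 212 = 757 px.
Top-left is one-third across and one-third down within the content area.
x = 822 + 1 × 2381/3 = 822 + 793.67 ≈ 1616
y = 118 + 1 × 757/3 = 118 + 252.33 ≈ 370

(1616, 370)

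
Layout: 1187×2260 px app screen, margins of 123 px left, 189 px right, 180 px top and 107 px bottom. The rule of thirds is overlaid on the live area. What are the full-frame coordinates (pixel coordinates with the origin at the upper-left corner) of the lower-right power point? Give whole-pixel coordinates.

Content width = 1187 − 123 − 189 = 875 px; content height = 2260 − 180 − 107 = 1973 px.
Lower-right is two-thirds across and two-thirds down within the live area.
x = 123 + 2 × 875/3 = 123 + 583.33 ≈ 706
y = 180 + 2 × 1973/3 = 180 + 1315.33 ≈ 1495

x = 706 px, y = 1495 px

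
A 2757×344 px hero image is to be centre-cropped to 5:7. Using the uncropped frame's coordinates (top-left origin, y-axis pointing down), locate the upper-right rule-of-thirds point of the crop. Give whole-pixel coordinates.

2757/344 > 5/7, so the 5:7 crop keeps the full height 344 and trims width to 344 × 5/7 = 245.71 px.
Left offset = (2757 − 245.71)/2 = 1255.64 px; top offset = 0.
Upper-right is two-thirds across and one-third down within the crop:
x = 1255.64 + 2 × 245.71/3 ≈ 1419; y = 0.00 + 1 × 344.00/3 ≈ 115.

(1419, 115)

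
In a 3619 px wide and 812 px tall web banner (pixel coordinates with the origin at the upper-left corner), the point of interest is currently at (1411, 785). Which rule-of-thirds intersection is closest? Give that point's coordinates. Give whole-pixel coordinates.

Third lines: x ∈ {1206, 2413}, y ∈ {271, 541}.
1411 is closer to x = 1206; 785 is closer to y = 541.
So the nearest intersection is the lower-left power point.

(1206, 541)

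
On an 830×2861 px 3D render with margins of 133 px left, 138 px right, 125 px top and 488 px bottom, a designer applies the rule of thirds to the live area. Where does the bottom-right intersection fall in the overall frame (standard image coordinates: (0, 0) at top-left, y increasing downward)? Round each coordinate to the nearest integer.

Content width = 830 − 133 − 138 = 559 px; content height = 2861 − 125 − 488 = 2248 px.
Bottom-right is two-thirds across and two-thirds down within the live area.
x = 133 + 2 × 559/3 = 133 + 372.67 ≈ 506
y = 125 + 2 × 2248/3 = 125 + 1498.67 ≈ 1624

(506, 1624)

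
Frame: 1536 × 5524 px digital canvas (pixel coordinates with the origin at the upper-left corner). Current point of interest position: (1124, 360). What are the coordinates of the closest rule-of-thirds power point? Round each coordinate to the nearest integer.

(1024, 1841)

Third lines: x ∈ {512, 1024}, y ∈ {1841, 3683}.
1124 is closer to x = 1024; 360 is closer to y = 1841.
So the nearest intersection is the upper-right power point.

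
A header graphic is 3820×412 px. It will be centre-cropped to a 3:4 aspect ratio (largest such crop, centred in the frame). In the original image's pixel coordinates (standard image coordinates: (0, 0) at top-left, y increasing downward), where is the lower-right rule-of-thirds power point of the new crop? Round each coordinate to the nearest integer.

x = 1962 px, y = 275 px

3820/412 > 3/4, so the 3:4 crop keeps the full height 412 and trims width to 412 × 3/4 = 309.00 px.
Left offset = (3820 − 309.00)/2 = 1755.50 px; top offset = 0.
Lower-right is two-thirds across and two-thirds down within the crop:
x = 1755.50 + 2 × 309.00/3 ≈ 1962; y = 0.00 + 2 × 412.00/3 ≈ 275.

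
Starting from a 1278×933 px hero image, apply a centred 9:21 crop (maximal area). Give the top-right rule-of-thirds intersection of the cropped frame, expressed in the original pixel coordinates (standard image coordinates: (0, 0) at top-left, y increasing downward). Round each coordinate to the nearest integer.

1278/933 > 9/21, so the 9:21 crop keeps the full height 933 and trims width to 933 × 9/21 = 399.86 px.
Left offset = (1278 − 399.86)/2 = 439.07 px; top offset = 0.
Top-right is two-thirds across and one-third down within the crop:
x = 439.07 + 2 × 399.86/3 ≈ 706; y = 0.00 + 1 × 933.00/3 ≈ 311.

x = 706 px, y = 311 px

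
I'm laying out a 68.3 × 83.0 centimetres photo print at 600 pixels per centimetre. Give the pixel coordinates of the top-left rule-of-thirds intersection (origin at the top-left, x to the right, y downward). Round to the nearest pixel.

x = 13660 px, y = 16600 px

In pixels the canvas is 68.3 × 600 = 40980 wide and 83.0 × 600 = 49800 tall.
The top-left point is one-third across and one-third down:
x = 1 × 40980/3 ≈ 13660; y = 1 × 49800/3 ≈ 16600.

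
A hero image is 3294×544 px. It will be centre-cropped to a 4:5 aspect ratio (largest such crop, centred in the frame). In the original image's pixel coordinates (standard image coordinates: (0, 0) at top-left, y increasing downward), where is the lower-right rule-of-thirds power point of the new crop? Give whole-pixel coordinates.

3294/544 > 4/5, so the 4:5 crop keeps the full height 544 and trims width to 544 × 4/5 = 435.20 px.
Left offset = (3294 − 435.20)/2 = 1429.40 px; top offset = 0.
Lower-right is two-thirds across and two-thirds down within the crop:
x = 1429.40 + 2 × 435.20/3 ≈ 1720; y = 0.00 + 2 × 544.00/3 ≈ 363.

(1720, 363)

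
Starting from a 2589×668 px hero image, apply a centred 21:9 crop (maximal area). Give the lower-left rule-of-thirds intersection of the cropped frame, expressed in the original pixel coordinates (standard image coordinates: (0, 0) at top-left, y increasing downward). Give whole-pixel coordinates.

(1035, 445)

2589/668 > 21/9, so the 21:9 crop keeps the full height 668 and trims width to 668 × 21/9 = 1558.67 px.
Left offset = (2589 − 1558.67)/2 = 515.17 px; top offset = 0.
Lower-left is one-third across and two-thirds down within the crop:
x = 515.17 + 1 × 1558.67/3 ≈ 1035; y = 0.00 + 2 × 668.00/3 ≈ 445.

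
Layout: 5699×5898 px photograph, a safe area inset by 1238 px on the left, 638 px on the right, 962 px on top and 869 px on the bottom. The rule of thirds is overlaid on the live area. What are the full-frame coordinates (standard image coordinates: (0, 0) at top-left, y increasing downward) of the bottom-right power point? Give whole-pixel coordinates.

Content width = 5699 − 1238 − 638 = 3823 px; content height = 5898 − 962 − 869 = 4067 px.
Bottom-right is two-thirds across and two-thirds down within the live area.
x = 1238 + 2 × 3823/3 = 1238 + 2548.67 ≈ 3787
y = 962 + 2 × 4067/3 = 962 + 2711.33 ≈ 3673

(3787, 3673)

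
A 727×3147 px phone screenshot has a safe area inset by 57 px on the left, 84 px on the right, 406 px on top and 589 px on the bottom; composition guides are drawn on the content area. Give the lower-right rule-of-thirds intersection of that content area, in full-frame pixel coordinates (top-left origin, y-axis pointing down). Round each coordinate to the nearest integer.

x = 448 px, y = 1841 px

Content width = 727 − 57 − 84 = 586 px; content height = 3147 − 406 − 589 = 2152 px.
Lower-right is two-thirds across and two-thirds down within the content area.
x = 57 + 2 × 586/3 = 57 + 390.67 ≈ 448
y = 406 + 2 × 2152/3 = 406 + 1434.67 ≈ 1841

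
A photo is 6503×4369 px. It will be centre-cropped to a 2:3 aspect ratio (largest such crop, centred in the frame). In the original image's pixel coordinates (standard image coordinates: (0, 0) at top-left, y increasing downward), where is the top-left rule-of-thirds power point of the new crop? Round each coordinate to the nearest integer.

6503/4369 > 2/3, so the 2:3 crop keeps the full height 4369 and trims width to 4369 × 2/3 = 2912.67 px.
Left offset = (6503 − 2912.67)/2 = 1795.17 px; top offset = 0.
Top-left is one-third across and one-third down within the crop:
x = 1795.17 + 1 × 2912.67/3 ≈ 2766; y = 0.00 + 1 × 4369.00/3 ≈ 1456.

(2766, 1456)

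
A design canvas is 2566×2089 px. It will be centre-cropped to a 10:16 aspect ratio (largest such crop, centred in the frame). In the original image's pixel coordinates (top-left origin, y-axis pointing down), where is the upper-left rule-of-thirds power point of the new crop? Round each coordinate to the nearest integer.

2566/2089 > 10/16, so the 10:16 crop keeps the full height 2089 and trims width to 2089 × 10/16 = 1305.62 px.
Left offset = (2566 − 1305.62)/2 = 630.19 px; top offset = 0.
Upper-left is one-third across and one-third down within the crop:
x = 630.19 + 1 × 1305.62/3 ≈ 1065; y = 0.00 + 1 × 2089.00/3 ≈ 696.

(1065, 696)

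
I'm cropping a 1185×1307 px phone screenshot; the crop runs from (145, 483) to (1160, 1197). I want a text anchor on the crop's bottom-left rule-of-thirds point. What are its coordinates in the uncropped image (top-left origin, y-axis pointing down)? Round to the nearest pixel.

x = 483 px, y = 959 px

Crop width = 1160 − 145 = 1015 px; one third is 338.33 px.
Crop height = 1197 − 483 = 714 px; one third is 238.00 px.
The bottom-left point is one-third across and two-thirds down within the crop:
x = 145 + 1 × 338.33 ≈ 483; y = 483 + 2 × 238.00 ≈ 959.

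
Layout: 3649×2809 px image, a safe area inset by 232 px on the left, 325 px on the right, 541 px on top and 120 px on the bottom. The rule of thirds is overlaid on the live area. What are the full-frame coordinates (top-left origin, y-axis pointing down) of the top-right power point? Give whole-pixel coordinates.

Content width = 3649 − 232 − 325 = 3092 px; content height = 2809 − 541 − 120 = 2148 px.
Top-right is two-thirds across and one-third down within the live area.
x = 232 + 2 × 3092/3 = 232 + 2061.33 ≈ 2293
y = 541 + 1 × 2148/3 = 541 + 716.00 ≈ 1257

x = 2293 px, y = 1257 px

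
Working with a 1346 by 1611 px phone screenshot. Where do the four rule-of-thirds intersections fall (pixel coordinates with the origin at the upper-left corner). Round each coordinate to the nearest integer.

One third of 1346 is 448.67; one third of 1611 is 537.
Vertical third lines at x = 449 and x = 897; horizontal third lines at y = 537 and y = 1074.

(449, 537), (897, 537), (449, 1074), (897, 1074)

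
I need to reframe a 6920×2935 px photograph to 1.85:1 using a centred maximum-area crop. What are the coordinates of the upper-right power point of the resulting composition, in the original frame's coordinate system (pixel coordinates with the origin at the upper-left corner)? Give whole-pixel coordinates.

6920/2935 > 1.85/1, so the 1.85:1 crop keeps the full height 2935 and trims width to 2935 × 1.85/1 = 5429.75 px.
Left offset = (6920 − 5429.75)/2 = 745.12 px; top offset = 0.
Upper-right is two-thirds across and one-third down within the crop:
x = 745.12 + 2 × 5429.75/3 ≈ 4365; y = 0.00 + 1 × 2935.00/3 ≈ 978.

(4365, 978)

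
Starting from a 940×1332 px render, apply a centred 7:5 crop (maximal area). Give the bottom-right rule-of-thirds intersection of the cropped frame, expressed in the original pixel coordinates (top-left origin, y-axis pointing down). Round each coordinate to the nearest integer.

940/1332 < 7/5, so the 7:5 crop keeps the full width 940 and trims height to 940 × 5/7 = 671.43 px.
Top offset = (1332 − 671.43)/2 = 330.29 px; left offset = 0.
Bottom-right is two-thirds across and two-thirds down within the crop:
x = 0.00 + 2 × 940.00/3 ≈ 627; y = 330.29 + 2 × 671.43/3 ≈ 778.

(627, 778)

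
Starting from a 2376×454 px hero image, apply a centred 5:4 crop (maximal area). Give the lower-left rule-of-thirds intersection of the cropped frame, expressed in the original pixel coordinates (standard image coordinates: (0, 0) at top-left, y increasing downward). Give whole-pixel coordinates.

2376/454 > 5/4, so the 5:4 crop keeps the full height 454 and trims width to 454 × 5/4 = 567.50 px.
Left offset = (2376 − 567.50)/2 = 904.25 px; top offset = 0.
Lower-left is one-third across and two-thirds down within the crop:
x = 904.25 + 1 × 567.50/3 ≈ 1093; y = 0.00 + 2 × 454.00/3 ≈ 303.

x = 1093 px, y = 303 px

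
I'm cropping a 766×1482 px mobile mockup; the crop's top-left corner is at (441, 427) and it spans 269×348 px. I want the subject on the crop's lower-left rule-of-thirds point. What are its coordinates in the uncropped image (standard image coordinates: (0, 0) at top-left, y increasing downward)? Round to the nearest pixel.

One third of the crop width 269 is 89.67 px.
One third of the crop height 348 is 116.00 px.
The lower-left point is one-third across and two-thirds down within the crop:
x = 441 + 1 × 89.67 ≈ 531; y = 427 + 2 × 116.00 ≈ 659.

x = 531 px, y = 659 px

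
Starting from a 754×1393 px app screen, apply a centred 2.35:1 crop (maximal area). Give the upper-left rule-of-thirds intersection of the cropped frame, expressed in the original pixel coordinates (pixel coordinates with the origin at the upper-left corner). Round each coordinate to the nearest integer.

(251, 643)

754/1393 < 2.35/1, so the 2.35:1 crop keeps the full width 754 and trims height to 754 × 1/2.35 = 320.85 px.
Top offset = (1393 − 320.85)/2 = 536.07 px; left offset = 0.
Upper-left is one-third across and one-third down within the crop:
x = 0.00 + 1 × 754.00/3 ≈ 251; y = 536.07 + 1 × 320.85/3 ≈ 643.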